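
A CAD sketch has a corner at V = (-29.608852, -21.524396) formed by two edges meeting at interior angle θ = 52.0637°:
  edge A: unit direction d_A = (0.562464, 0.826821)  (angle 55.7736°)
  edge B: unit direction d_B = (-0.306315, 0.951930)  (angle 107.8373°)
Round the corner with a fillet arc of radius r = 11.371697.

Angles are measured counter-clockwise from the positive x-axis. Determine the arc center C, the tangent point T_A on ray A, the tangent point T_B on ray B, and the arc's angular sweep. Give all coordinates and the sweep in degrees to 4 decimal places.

center=(-25.9156,4.1223) T_A=(-16.5132,-2.2739) T_B=(-36.7407,0.6390) sweep=127.9363

bisector direction at 81.8054° = (0.142535,0.989790)
center distance |VC| = r/sin(θ/2) = 11.371697/sin(26.0318°) = 25.911269
C = V + |VC|·bis = (-25.9156,4.1223)
T_A = V + ((C−V)·d_A)·d_A = V + 23.2826·d_A = (-16.5132,-2.2739)
T_B = V + ((C−V)·d_B)·d_B = V + 23.2826·d_B = (-36.7407,0.6390)
sweep = 180° − θ = 127.9363°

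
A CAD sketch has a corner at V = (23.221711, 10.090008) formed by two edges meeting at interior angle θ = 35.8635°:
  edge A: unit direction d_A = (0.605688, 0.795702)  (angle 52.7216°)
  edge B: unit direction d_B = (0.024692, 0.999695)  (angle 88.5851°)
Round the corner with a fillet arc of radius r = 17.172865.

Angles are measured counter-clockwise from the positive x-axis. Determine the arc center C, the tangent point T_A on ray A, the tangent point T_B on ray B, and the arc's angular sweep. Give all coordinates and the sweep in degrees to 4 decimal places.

bisector direction at 70.6534° = (0.331283,0.943532)
center distance |VC| = r/sin(θ/2) = 17.172865/sin(17.9318°) = 55.777082
C = V + |VC|·bis = (41.6997,62.7174)
T_A = V + ((C−V)·d_A)·d_A = V + 53.0677·d_A = (55.3642,52.3160)
T_B = V + ((C−V)·d_B)·d_B = V + 53.0677·d_B = (24.5321,63.1415)
sweep = 180° − θ = 144.1365°

center=(41.6997,62.7174) T_A=(55.3642,52.3160) T_B=(24.5321,63.1415) sweep=144.1365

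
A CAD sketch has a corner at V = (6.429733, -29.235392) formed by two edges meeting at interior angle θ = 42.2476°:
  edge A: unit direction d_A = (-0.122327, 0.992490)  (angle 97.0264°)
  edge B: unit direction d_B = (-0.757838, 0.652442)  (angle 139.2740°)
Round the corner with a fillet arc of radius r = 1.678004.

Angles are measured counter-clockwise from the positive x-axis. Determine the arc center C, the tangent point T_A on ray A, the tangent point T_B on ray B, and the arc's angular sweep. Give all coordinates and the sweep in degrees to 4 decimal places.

bisector direction at 118.1502° = (-0.471785,0.881714)
center distance |VC| = r/sin(θ/2) = 1.678004/sin(21.1238°) = 4.656152
C = V + |VC|·bis = (4.2330,-25.1300)
T_A = V + ((C−V)·d_A)·d_A = V + 4.3433·d_A = (5.8984,-24.9247)
T_B = V + ((C−V)·d_B)·d_B = V + 4.3433·d_B = (3.1382,-26.4017)
sweep = 180° − θ = 137.7524°

center=(4.2330,-25.1300) T_A=(5.8984,-24.9247) T_B=(3.1382,-26.4017) sweep=137.7524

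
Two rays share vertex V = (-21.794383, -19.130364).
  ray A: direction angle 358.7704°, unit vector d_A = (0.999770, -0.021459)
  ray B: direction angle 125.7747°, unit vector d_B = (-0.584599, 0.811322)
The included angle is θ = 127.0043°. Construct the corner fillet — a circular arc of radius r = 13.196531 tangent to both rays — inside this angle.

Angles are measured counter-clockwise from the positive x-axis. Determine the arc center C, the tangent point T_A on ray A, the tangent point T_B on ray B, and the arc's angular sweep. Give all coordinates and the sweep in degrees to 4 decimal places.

bisector direction at 62.2726° = (0.465266,0.885171)
center distance |VC| = r/sin(θ/2) = 13.196531/sin(63.5022°) = 14.745533
C = V + |VC|·bis = (-14.9338,-6.0780)
T_A = V + ((C−V)·d_A)·d_A = V + 6.5789·d_A = (-15.2170,-19.2715)
T_B = V + ((C−V)·d_B)·d_B = V + 6.5789·d_B = (-25.6404,-13.7927)
sweep = 180° − θ = 52.9957°

center=(-14.9338,-6.0780) T_A=(-15.2170,-19.2715) T_B=(-25.6404,-13.7927) sweep=52.9957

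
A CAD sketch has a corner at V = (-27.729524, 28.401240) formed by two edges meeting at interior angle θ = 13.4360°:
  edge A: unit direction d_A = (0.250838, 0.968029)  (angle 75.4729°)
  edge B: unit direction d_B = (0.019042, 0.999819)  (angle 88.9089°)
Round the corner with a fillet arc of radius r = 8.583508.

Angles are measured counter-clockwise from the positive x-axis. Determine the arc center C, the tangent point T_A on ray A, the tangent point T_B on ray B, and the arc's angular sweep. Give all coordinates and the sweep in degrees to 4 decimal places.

bisector direction at 82.1909° = (0.135873,0.990726)
center distance |VC| = r/sin(θ/2) = 8.583508/sin(6.7180°) = 73.374137
C = V + |VC|·bis = (-17.7600,101.0949)
T_A = V + ((C−V)·d_A)·d_A = V + 72.8703·d_A = (-9.4509,98.9419)
T_B = V + ((C−V)·d_B)·d_B = V + 72.8703·d_B = (-26.3419,101.2584)
sweep = 180° − θ = 166.5640°

center=(-17.7600,101.0949) T_A=(-9.4509,98.9419) T_B=(-26.3419,101.2584) sweep=166.5640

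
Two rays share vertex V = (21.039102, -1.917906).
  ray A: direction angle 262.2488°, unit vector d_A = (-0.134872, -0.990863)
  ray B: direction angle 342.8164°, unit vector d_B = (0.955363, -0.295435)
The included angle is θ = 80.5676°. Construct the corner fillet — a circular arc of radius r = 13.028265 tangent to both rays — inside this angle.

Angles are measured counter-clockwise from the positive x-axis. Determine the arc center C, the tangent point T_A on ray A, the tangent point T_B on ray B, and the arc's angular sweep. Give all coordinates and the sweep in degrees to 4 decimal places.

bisector direction at 302.5326° = (0.537779,-0.843086)
center distance |VC| = r/sin(θ/2) = 13.028265/sin(40.2838°) = 20.149685
C = V + |VC|·bis = (31.8752,-18.9058)
T_A = V + ((C−V)·d_A)·d_A = V + 15.3712·d_A = (18.9660,-17.1487)
T_B = V + ((C−V)·d_B)·d_B = V + 15.3712·d_B = (35.7242,-6.4591)
sweep = 180° − θ = 99.4324°

center=(31.8752,-18.9058) T_A=(18.9660,-17.1487) T_B=(35.7242,-6.4591) sweep=99.4324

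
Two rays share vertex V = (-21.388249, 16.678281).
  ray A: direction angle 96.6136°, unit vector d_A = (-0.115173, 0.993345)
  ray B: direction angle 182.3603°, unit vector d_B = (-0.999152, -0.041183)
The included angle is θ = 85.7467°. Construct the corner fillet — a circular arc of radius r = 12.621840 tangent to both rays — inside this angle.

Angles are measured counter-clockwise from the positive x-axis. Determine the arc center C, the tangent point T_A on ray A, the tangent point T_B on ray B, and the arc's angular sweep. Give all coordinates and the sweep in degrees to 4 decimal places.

center=(-35.4919,28.7295) T_A=(-22.9541,30.1832) T_B=(-34.9721,16.1184) sweep=94.2533

bisector direction at 139.4870° = (-0.760258,0.649621)
center distance |VC| = r/sin(θ/2) = 12.621840/sin(42.8734°) = 18.551161
C = V + |VC|·bis = (-35.4919,28.7295)
T_A = V + ((C−V)·d_A)·d_A = V + 13.5954·d_A = (-22.9541,30.1832)
T_B = V + ((C−V)·d_B)·d_B = V + 13.5954·d_B = (-34.9721,16.1184)
sweep = 180° − θ = 94.2533°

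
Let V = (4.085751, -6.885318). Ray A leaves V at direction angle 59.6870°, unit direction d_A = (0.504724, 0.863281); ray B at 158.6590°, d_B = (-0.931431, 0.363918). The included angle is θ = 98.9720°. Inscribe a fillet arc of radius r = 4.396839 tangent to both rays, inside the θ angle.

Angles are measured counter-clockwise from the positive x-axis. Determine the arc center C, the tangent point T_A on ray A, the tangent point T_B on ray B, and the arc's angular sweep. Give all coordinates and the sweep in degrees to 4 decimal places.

bisector direction at 109.1730° = (-0.328422,0.944531)
center distance |VC| = r/sin(θ/2) = 4.396839/sin(49.4860°) = 5.783433
C = V + |VC|·bis = (2.1863,-1.4227)
T_A = V + ((C−V)·d_A)·d_A = V + 3.7571·d_A = (5.9821,-3.6419)
T_B = V + ((C−V)·d_B)·d_B = V + 3.7571·d_B = (0.5863,-5.5180)
sweep = 180° − θ = 81.0280°

center=(2.1863,-1.4227) T_A=(5.9821,-3.6419) T_B=(0.5863,-5.5180) sweep=81.0280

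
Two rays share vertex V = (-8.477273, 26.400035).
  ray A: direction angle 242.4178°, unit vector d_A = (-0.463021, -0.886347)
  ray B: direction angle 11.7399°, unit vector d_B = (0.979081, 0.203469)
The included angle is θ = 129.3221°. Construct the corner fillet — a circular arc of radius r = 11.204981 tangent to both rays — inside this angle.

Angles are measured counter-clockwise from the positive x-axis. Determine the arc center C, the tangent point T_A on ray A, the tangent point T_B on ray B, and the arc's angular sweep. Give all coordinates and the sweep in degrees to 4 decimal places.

center=(-1.0025,16.5090) T_A=(-10.9340,21.6972) T_B=(-3.2824,27.4796) sweep=50.6779

bisector direction at 307.0788° = (0.602914,-0.797807)
center distance |VC| = r/sin(θ/2) = 11.204981/sin(64.6611°) = 12.397746
C = V + |VC|·bis = (-1.0025,16.5090)
T_A = V + ((C−V)·d_A)·d_A = V + 5.3059·d_A = (-10.9340,21.6972)
T_B = V + ((C−V)·d_B)·d_B = V + 5.3059·d_B = (-3.2824,27.4796)
sweep = 180° − θ = 50.6779°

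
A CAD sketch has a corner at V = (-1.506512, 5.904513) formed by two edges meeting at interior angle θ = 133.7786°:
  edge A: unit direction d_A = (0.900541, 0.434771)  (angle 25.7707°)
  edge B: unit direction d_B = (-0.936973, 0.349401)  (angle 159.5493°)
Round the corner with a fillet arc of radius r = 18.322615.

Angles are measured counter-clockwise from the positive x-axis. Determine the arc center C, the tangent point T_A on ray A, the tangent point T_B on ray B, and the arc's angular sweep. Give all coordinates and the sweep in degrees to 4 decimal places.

center=(-2.4310,25.8044) T_A=(5.5351,9.3041) T_B=(-8.8330,8.6366) sweep=46.2214

bisector direction at 92.6600° = (-0.046409,0.998923)
center distance |VC| = r/sin(θ/2) = 18.322615/sin(66.8893°) = 19.921338
C = V + |VC|·bis = (-2.4310,25.8044)
T_A = V + ((C−V)·d_A)·d_A = V + 7.8193·d_A = (5.5351,9.3041)
T_B = V + ((C−V)·d_B)·d_B = V + 7.8193·d_B = (-8.8330,8.6366)
sweep = 180° − θ = 46.2214°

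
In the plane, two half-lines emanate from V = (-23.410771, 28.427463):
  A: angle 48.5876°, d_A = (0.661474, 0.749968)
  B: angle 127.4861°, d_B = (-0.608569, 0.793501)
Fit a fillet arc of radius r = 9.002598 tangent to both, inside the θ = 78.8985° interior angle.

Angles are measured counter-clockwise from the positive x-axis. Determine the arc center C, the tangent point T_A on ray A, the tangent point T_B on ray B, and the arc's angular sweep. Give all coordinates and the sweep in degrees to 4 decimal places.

bisector direction at 88.0369° = (0.034257,0.999413)
center distance |VC| = r/sin(θ/2) = 9.002598/sin(39.4492°) = 14.168517
C = V + |VC|·bis = (-22.9254,42.5877)
T_A = V + ((C−V)·d_A)·d_A = V + 10.9408·d_A = (-16.1737,36.6327)
T_B = V + ((C−V)·d_B)·d_B = V + 10.9408·d_B = (-30.0690,37.1090)
sweep = 180° − θ = 101.1015°

center=(-22.9254,42.5877) T_A=(-16.1737,36.6327) T_B=(-30.0690,37.1090) sweep=101.1015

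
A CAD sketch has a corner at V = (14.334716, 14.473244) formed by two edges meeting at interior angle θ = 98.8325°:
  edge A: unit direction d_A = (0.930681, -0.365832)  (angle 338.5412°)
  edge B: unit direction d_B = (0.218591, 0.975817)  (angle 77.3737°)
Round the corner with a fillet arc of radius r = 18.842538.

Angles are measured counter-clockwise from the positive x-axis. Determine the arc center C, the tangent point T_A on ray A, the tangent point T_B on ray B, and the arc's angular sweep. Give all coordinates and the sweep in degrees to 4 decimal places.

bisector direction at 27.9575° = (0.883296,0.468816)
center distance |VC| = r/sin(θ/2) = 18.842538/sin(49.4162°) = 24.810577
C = V + |VC|·bis = (36.2498,26.1048)
T_A = V + ((C−V)·d_A)·d_A = V + 16.1407·d_A = (29.3566,8.5684)
T_B = V + ((C−V)·d_B)·d_B = V + 16.1407·d_B = (17.8629,30.2236)
sweep = 180° − θ = 81.1675°

center=(36.2498,26.1048) T_A=(29.3566,8.5684) T_B=(17.8629,30.2236) sweep=81.1675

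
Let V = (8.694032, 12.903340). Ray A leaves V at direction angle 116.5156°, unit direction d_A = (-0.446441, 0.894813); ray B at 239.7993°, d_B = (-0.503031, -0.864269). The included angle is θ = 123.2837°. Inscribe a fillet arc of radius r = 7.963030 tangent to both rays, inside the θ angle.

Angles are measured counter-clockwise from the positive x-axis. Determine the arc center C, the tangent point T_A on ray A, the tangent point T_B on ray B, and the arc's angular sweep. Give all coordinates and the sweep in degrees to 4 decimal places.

bisector direction at 178.1575° = (-0.999483,0.032153)
center distance |VC| = r/sin(θ/2) = 7.963030/sin(61.6418°) = 9.048941
C = V + |VC|·bis = (-0.3502,13.1943)
T_A = V + ((C−V)·d_A)·d_A = V + 4.2981·d_A = (6.7752,16.7493)
T_B = V + ((C−V)·d_B)·d_B = V + 4.2981·d_B = (6.5320,9.1886)
sweep = 180° − θ = 56.7163°

center=(-0.3502,13.1943) T_A=(6.7752,16.7493) T_B=(6.5320,9.1886) sweep=56.7163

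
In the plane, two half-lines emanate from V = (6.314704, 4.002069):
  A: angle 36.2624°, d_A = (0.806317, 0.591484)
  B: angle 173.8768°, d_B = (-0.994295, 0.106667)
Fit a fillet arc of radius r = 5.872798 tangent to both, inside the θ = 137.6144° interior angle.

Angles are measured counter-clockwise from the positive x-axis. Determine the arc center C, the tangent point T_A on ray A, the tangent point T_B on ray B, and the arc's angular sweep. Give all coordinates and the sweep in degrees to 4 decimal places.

bisector direction at 105.0696° = (-0.259992,0.965611)
center distance |VC| = r/sin(θ/2) = 5.872798/sin(68.8072°) = 6.298790
C = V + |VC|·bis = (4.6771,10.0842)
T_A = V + ((C−V)·d_A)·d_A = V + 2.2771·d_A = (8.1507,5.3489)
T_B = V + ((C−V)·d_B)·d_B = V + 2.2771·d_B = (4.0506,4.2450)
sweep = 180° − θ = 42.3856°

center=(4.6771,10.0842) T_A=(8.1507,5.3489) T_B=(4.0506,4.2450) sweep=42.3856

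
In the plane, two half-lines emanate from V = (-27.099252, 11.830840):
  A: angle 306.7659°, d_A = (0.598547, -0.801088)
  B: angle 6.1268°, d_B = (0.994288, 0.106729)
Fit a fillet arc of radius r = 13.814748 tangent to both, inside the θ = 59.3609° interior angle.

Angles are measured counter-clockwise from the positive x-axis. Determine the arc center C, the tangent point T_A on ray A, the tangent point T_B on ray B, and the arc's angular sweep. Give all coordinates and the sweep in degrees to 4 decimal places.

center=(-1.5242,0.6820) T_A=(-12.5910,-7.5868) T_B=(-2.9987,14.4179) sweep=120.6391

bisector direction at 336.4463° = (0.916686,-0.399608)
center distance |VC| = r/sin(θ/2) = 13.814748/sin(29.6805°) = 27.899437
C = V + |VC|·bis = (-1.5242,0.6820)
T_A = V + ((C−V)·d_A)·d_A = V + 24.2390·d_A = (-12.5910,-7.5868)
T_B = V + ((C−V)·d_B)·d_B = V + 24.2390·d_B = (-2.9987,14.4179)
sweep = 180° − θ = 120.6391°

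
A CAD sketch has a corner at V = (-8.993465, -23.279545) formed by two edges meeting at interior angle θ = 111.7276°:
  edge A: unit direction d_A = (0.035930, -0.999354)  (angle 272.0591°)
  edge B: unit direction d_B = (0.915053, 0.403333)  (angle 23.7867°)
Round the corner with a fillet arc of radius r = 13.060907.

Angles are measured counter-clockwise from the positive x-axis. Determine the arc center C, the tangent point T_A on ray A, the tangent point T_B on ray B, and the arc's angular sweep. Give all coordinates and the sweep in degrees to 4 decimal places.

center=(4.3772,-31.6595) T_A=(-8.6753,-32.1288) T_B=(-0.8907,-19.7081) sweep=68.2724

bisector direction at 327.9229° = (0.847334,-0.531060)
center distance |VC| = r/sin(θ/2) = 13.060907/sin(55.8638°) = 15.779646
C = V + |VC|·bis = (4.3772,-31.6595)
T_A = V + ((C−V)·d_A)·d_A = V + 8.8549·d_A = (-8.6753,-32.1288)
T_B = V + ((C−V)·d_B)·d_B = V + 8.8549·d_B = (-0.8907,-19.7081)
sweep = 180° − θ = 68.2724°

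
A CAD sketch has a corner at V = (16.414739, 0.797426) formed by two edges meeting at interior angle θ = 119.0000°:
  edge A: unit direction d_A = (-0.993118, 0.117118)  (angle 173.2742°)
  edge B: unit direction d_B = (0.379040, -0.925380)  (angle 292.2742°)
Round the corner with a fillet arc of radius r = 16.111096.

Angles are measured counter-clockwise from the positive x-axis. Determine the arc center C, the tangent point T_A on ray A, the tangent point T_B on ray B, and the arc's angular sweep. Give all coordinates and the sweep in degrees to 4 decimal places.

bisector direction at 232.7742° = (-0.604958,-0.796258)
center distance |VC| = r/sin(θ/2) = 16.111096/sin(59.5000°) = 18.698411
C = V + |VC|·bis = (5.1030,-14.0913)
T_A = V + ((C−V)·d_A)·d_A = V + 9.4902·d_A = (6.9899,1.9089)
T_B = V + ((C−V)·d_B)·d_B = V + 9.4902·d_B = (20.0119,-7.9846)
sweep = 180° − θ = 61.0000°

center=(5.1030,-14.0913) T_A=(6.9899,1.9089) T_B=(20.0119,-7.9846) sweep=61.0000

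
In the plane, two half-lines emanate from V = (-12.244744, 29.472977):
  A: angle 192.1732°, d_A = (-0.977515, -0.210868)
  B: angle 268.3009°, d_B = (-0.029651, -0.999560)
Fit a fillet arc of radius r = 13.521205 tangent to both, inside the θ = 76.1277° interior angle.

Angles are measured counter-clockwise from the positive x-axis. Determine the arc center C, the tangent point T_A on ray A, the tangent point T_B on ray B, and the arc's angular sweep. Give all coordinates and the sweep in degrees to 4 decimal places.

bisector direction at 230.2371° = (-0.639613,-0.768697)
center distance |VC| = r/sin(θ/2) = 13.521205/sin(38.0639°) = 21.930810
C = V + |VC|·bis = (-26.2720,12.6148)
T_A = V + ((C−V)·d_A)·d_A = V + 17.2667·d_A = (-29.1232,25.8320)
T_B = V + ((C−V)·d_B)·d_B = V + 17.2667·d_B = (-12.7567,12.2139)
sweep = 180° − θ = 103.8723°

center=(-26.2720,12.6148) T_A=(-29.1232,25.8320) T_B=(-12.7567,12.2139) sweep=103.8723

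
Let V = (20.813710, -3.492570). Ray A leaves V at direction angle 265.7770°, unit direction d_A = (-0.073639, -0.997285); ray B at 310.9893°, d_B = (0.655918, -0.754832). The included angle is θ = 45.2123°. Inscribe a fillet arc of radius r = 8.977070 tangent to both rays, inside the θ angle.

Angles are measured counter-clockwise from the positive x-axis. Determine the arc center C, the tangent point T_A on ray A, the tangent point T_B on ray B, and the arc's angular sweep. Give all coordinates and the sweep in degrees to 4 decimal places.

center=(28.1788,-25.6546) T_A=(19.2261,-24.9935) T_B=(34.9550,-19.7664) sweep=134.7877

bisector direction at 288.3832° = (0.315370,-0.948969)
center distance |VC| = r/sin(θ/2) = 8.977070/sin(22.6061°) = 23.353799
C = V + |VC|·bis = (28.1788,-25.6546)
T_A = V + ((C−V)·d_A)·d_A = V + 21.5595·d_A = (19.2261,-24.9935)
T_B = V + ((C−V)·d_B)·d_B = V + 21.5595·d_B = (34.9550,-19.7664)
sweep = 180° − θ = 134.7877°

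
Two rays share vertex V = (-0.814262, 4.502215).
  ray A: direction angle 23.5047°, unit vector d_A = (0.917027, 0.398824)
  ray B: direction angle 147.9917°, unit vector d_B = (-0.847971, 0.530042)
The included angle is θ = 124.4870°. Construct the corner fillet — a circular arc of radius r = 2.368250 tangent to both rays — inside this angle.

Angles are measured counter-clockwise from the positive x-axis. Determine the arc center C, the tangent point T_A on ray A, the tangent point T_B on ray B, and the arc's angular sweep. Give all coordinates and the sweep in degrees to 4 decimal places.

center=(-0.6159,7.1710) T_A=(0.3287,4.9993) T_B=(-1.8711,5.1628) sweep=55.5130

bisector direction at 85.7482° = (0.074140,0.997248)
center distance |VC| = r/sin(θ/2) = 2.368250/sin(62.2435°) = 2.676186
C = V + |VC|·bis = (-0.6159,7.1710)
T_A = V + ((C−V)·d_A)·d_A = V + 1.2463·d_A = (0.3287,4.9993)
T_B = V + ((C−V)·d_B)·d_B = V + 1.2463·d_B = (-1.8711,5.1628)
sweep = 180° − θ = 55.5130°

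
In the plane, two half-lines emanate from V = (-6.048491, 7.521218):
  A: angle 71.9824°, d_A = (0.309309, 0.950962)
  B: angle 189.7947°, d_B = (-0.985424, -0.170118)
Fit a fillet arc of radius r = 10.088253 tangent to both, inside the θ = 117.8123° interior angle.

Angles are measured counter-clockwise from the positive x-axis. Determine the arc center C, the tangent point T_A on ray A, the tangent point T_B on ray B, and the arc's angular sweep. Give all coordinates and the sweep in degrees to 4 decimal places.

center=(-13.7601,16.4274) T_A=(-4.1666,13.3070) T_B=(-12.0440,6.4862) sweep=62.1877

bisector direction at 130.8885° = (-0.654590,0.755984)
center distance |VC| = r/sin(θ/2) = 10.088253/sin(58.9061°) = 11.780903
C = V + |VC|·bis = (-13.7601,16.4274)
T_A = V + ((C−V)·d_A)·d_A = V + 6.0841·d_A = (-4.1666,13.3070)
T_B = V + ((C−V)·d_B)·d_B = V + 6.0841·d_B = (-12.0440,6.4862)
sweep = 180° − θ = 62.1877°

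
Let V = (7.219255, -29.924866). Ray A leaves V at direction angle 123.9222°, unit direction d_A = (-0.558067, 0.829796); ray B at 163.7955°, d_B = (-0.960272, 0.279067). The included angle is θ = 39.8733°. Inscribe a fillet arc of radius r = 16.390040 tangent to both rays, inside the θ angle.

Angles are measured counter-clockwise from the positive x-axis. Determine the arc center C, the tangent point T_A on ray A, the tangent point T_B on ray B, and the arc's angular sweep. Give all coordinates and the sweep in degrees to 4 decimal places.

center=(-31.5983,-1.5759) T_A=(-17.9979,7.5708) T_B=(-36.1722,-17.3148) sweep=140.1267

bisector direction at 143.8588° = (-0.807567,0.589777)
center distance |VC| = r/sin(θ/2) = 16.390040/sin(19.9367°) = 48.067319
C = V + |VC|·bis = (-31.5983,-1.5759)
T_A = V + ((C−V)·d_A)·d_A = V + 45.1867·d_A = (-17.9979,7.5708)
T_B = V + ((C−V)·d_B)·d_B = V + 45.1867·d_B = (-36.1722,-17.3148)
sweep = 180° − θ = 140.1267°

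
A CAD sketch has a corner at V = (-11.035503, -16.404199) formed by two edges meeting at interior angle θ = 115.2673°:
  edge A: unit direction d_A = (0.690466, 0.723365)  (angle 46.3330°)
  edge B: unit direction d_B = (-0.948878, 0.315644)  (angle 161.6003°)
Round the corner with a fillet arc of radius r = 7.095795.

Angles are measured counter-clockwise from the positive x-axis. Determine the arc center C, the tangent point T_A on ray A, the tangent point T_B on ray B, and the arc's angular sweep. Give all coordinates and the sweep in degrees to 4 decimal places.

center=(-13.0631,-8.2516) T_A=(-7.9303,-13.1510) T_B=(-15.3029,-14.9847) sweep=64.7327

bisector direction at 103.9667° = (-0.241357,0.970436)
center distance |VC| = r/sin(θ/2) = 7.095795/sin(57.6337°) = 8.400945
C = V + |VC|·bis = (-13.0631,-8.2516)
T_A = V + ((C−V)·d_A)·d_A = V + 4.4973·d_A = (-7.9303,-13.1510)
T_B = V + ((C−V)·d_B)·d_B = V + 4.4973·d_B = (-15.3029,-14.9847)
sweep = 180° − θ = 64.7327°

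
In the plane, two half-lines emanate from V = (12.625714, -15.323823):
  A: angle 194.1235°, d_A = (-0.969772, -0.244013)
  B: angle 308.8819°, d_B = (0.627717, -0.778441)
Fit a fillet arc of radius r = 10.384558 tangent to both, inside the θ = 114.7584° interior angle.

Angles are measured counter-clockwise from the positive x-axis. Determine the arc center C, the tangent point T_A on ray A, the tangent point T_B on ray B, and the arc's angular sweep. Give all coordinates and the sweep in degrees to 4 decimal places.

center=(8.7141,-27.0163) T_A=(6.1801,-16.9457) T_B=(16.7978,-20.4977) sweep=65.2416

bisector direction at 251.5027° = (-0.317260,-0.948339)
center distance |VC| = r/sin(θ/2) = 10.384558/sin(57.3792°) = 12.329445
C = V + |VC|·bis = (8.7141,-27.0163)
T_A = V + ((C−V)·d_A)·d_A = V + 6.6465·d_A = (6.1801,-16.9457)
T_B = V + ((C−V)·d_B)·d_B = V + 6.6465·d_B = (16.7978,-20.4977)
sweep = 180° − θ = 65.2416°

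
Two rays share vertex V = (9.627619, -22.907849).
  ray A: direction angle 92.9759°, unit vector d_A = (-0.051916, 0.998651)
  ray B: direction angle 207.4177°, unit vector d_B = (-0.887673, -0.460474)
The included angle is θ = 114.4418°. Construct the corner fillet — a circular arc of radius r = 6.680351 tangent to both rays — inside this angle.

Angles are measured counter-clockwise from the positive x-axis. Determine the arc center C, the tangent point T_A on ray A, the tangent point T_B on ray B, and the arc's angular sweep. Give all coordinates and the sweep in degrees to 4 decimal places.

center=(2.7329,-18.9587) T_A=(9.4043,-18.6119) T_B=(5.8091,-24.8887) sweep=65.5582

bisector direction at 150.1968° = (-0.867738,0.497022)
center distance |VC| = r/sin(θ/2) = 6.680351/sin(57.2209°) = 7.945571
C = V + |VC|·bis = (2.7329,-18.9587)
T_A = V + ((C−V)·d_A)·d_A = V + 4.3017·d_A = (9.4043,-18.6119)
T_B = V + ((C−V)·d_B)·d_B = V + 4.3017·d_B = (5.8091,-24.8887)
sweep = 180° − θ = 65.5582°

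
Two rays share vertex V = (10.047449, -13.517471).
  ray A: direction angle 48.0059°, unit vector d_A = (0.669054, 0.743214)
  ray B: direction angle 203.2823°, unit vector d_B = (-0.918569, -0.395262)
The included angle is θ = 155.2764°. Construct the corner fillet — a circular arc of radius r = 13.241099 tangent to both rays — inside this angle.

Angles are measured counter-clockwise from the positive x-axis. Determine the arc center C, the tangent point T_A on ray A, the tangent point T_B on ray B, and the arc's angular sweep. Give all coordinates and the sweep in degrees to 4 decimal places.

center=(2.1481,-2.5017) T_A=(11.9890,-11.3607) T_B=(7.3818,-14.6645) sweep=24.7236

bisector direction at 125.6441° = (-0.582749,0.812652)
center distance |VC| = r/sin(θ/2) = 13.241099/sin(77.6382°) = 13.555377
C = V + |VC|·bis = (2.1481,-2.5017)
T_A = V + ((C−V)·d_A)·d_A = V + 2.9020·d_A = (11.9890,-11.3607)
T_B = V + ((C−V)·d_B)·d_B = V + 2.9020·d_B = (7.3818,-14.6645)
sweep = 180° − θ = 24.7236°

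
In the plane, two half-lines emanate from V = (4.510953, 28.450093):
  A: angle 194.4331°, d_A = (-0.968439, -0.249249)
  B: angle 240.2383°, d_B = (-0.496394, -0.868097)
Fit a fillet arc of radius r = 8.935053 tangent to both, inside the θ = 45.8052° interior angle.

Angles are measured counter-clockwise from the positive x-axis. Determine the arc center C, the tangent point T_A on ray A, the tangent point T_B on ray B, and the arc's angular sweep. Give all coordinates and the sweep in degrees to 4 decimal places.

center=(-13.7441,14.5255) T_A=(-15.9711,23.1786) T_B=(-5.9876,10.0902) sweep=134.1948

bisector direction at 217.3357° = (-0.795096,-0.606484)
center distance |VC| = r/sin(θ/2) = 8.935053/sin(22.9026°) = 22.959505
C = V + |VC|·bis = (-13.7441,14.5255)
T_A = V + ((C−V)·d_A)·d_A = V + 21.1496·d_A = (-15.9711,23.1786)
T_B = V + ((C−V)·d_B)·d_B = V + 21.1496·d_B = (-5.9876,10.0902)
sweep = 180° − θ = 134.1948°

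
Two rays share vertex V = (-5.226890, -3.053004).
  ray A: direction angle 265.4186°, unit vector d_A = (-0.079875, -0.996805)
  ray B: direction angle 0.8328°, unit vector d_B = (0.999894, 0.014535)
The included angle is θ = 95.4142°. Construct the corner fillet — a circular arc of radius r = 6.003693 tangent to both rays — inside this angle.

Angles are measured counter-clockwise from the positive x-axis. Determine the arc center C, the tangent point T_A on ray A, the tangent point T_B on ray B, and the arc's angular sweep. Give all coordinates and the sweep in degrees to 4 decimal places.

bisector direction at 313.1257° = (0.683601,-0.729856)
center distance |VC| = r/sin(θ/2) = 6.003693/sin(47.7071°) = 8.116230
C = V + |VC|·bis = (0.3214,-8.9767)
T_A = V + ((C−V)·d_A)·d_A = V + 5.4616·d_A = (-5.6631,-8.4971)
T_B = V + ((C−V)·d_B)·d_B = V + 5.4616·d_B = (0.2341,-2.9736)
sweep = 180° − θ = 84.5858°

center=(0.3214,-8.9767) T_A=(-5.6631,-8.4971) T_B=(0.2341,-2.9736) sweep=84.5858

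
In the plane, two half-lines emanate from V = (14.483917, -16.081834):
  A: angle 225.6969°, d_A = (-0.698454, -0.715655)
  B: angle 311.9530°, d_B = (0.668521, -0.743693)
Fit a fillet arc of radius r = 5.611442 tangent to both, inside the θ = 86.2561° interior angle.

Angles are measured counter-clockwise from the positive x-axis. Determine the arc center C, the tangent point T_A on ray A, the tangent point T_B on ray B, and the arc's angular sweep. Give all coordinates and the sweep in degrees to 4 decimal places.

center=(14.3156,-24.2884) T_A=(10.2997,-20.3691) T_B=(18.4888,-20.5370) sweep=93.7439

bisector direction at 268.8250° = (-0.020507,-0.999790)
center distance |VC| = r/sin(θ/2) = 5.611442/sin(43.1281°) = 8.208289
C = V + |VC|·bis = (14.3156,-24.2884)
T_A = V + ((C−V)·d_A)·d_A = V + 5.9906·d_A = (10.2997,-20.3691)
T_B = V + ((C−V)·d_B)·d_B = V + 5.9906·d_B = (18.4888,-20.5370)
sweep = 180° − θ = 93.7439°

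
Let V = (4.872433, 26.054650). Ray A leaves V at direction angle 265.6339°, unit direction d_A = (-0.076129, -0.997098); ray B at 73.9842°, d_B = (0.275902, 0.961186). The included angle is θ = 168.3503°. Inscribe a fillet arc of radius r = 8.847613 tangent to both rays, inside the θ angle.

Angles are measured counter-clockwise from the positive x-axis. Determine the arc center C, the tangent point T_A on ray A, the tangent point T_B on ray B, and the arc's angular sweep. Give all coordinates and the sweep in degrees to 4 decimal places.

center=(13.6257,24.4811) T_A=(4.8037,25.1547) T_B=(5.1215,26.9222) sweep=11.6497

bisector direction at 349.8090° = (0.984224,-0.176929)
center distance |VC| = r/sin(θ/2) = 8.847613/sin(84.1752°) = 8.893532
C = V + |VC|·bis = (13.6257,24.4811)
T_A = V + ((C−V)·d_A)·d_A = V + 0.9026·d_A = (4.8037,25.1547)
T_B = V + ((C−V)·d_B)·d_B = V + 0.9026·d_B = (5.1215,26.9222)
sweep = 180° − θ = 11.6497°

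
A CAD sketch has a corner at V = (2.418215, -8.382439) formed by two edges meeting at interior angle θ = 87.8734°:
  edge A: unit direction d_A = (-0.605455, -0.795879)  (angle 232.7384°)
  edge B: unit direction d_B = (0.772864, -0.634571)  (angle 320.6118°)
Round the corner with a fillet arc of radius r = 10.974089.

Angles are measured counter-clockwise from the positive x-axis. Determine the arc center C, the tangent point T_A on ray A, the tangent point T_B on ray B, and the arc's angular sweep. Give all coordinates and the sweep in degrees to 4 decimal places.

center=(4.2566,-24.0912) T_A=(-4.4774,-17.4468) T_B=(11.2205,-15.6097) sweep=92.1266

bisector direction at 276.6751° = (0.116239,-0.993221)
center distance |VC| = r/sin(θ/2) = 10.974089/sin(43.9367°) = 15.815925
C = V + |VC|·bis = (4.2566,-24.0912)
T_A = V + ((C−V)·d_A)·d_A = V + 11.3892·d_A = (-4.4774,-17.4468)
T_B = V + ((C−V)·d_B)·d_B = V + 11.3892·d_B = (11.2205,-15.6097)
sweep = 180° − θ = 92.1266°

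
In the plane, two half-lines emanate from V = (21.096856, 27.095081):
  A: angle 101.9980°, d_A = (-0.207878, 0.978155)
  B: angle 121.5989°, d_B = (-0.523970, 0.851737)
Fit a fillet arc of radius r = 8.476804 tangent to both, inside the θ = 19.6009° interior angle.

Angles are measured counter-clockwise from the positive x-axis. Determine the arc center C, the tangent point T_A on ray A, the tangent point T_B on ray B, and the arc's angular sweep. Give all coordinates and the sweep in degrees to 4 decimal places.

bisector direction at 111.7985° = (-0.371343,0.928496)
center distance |VC| = r/sin(θ/2) = 8.476804/sin(9.8004°) = 49.799915
C = V + |VC|·bis = (2.6040,73.3341)
T_A = V + ((C−V)·d_A)·d_A = V + 49.0732·d_A = (10.8956,75.0962)
T_B = V + ((C−V)·d_B)·d_B = V + 49.0732·d_B = (-4.6160,68.8925)
sweep = 180° − θ = 160.3991°

center=(2.6040,73.3341) T_A=(10.8956,75.0962) T_B=(-4.6160,68.8925) sweep=160.3991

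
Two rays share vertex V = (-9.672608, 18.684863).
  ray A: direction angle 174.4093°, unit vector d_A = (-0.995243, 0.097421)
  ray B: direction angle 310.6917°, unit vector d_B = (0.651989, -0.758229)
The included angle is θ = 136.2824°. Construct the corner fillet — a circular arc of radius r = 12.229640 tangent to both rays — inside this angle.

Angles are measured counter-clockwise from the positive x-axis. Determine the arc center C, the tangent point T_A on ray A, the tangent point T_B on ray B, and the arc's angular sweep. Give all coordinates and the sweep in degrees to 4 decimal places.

bisector direction at 242.5505° = (-0.460967,-0.887417)
center distance |VC| = r/sin(θ/2) = 12.229640/sin(68.1412°) = 13.177012
C = V + |VC|·bis = (-15.7468,6.9914)
T_A = V + ((C−V)·d_A)·d_A = V + 4.9061·d_A = (-14.5553,19.1628)
T_B = V + ((C−V)·d_B)·d_B = V + 4.9061·d_B = (-6.4739,14.9649)
sweep = 180° − θ = 43.7176°

center=(-15.7468,6.9914) T_A=(-14.5553,19.1628) T_B=(-6.4739,14.9649) sweep=43.7176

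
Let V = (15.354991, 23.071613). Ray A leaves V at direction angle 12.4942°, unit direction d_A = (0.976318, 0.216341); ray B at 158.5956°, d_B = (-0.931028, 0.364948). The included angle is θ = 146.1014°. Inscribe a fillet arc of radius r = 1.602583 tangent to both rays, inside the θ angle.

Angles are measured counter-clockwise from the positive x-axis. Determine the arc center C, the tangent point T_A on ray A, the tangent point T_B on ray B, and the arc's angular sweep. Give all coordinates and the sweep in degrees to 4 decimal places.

center=(15.4851,24.7419) T_A=(15.8318,23.1773) T_B=(14.9003,23.2499) sweep=33.8986

bisector direction at 85.5449° = (0.077678,0.996979)
center distance |VC| = r/sin(θ/2) = 1.602583/sin(73.0507°) = 1.675355
C = V + |VC|·bis = (15.4851,24.7419)
T_A = V + ((C−V)·d_A)·d_A = V + 0.4884·d_A = (15.8318,23.1773)
T_B = V + ((C−V)·d_B)·d_B = V + 0.4884·d_B = (14.9003,23.2499)
sweep = 180° − θ = 33.8986°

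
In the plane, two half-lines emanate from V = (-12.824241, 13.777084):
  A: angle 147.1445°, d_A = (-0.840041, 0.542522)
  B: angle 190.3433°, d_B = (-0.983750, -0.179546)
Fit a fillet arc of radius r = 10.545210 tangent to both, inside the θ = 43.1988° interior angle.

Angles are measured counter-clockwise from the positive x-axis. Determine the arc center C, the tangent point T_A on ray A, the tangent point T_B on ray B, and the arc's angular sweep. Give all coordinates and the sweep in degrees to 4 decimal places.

bisector direction at 168.7439° = (-0.980765,0.195195)
center distance |VC| = r/sin(θ/2) = 10.545210/sin(21.5994°) = 28.646524
C = V + |VC|·bis = (-40.9197,19.3687)
T_A = V + ((C−V)·d_A)·d_A = V + 26.6350·d_A = (-35.1987,28.2271)
T_B = V + ((C−V)·d_B)·d_B = V + 26.6350·d_B = (-39.0264,8.9949)
sweep = 180° − θ = 136.8012°

center=(-40.9197,19.3687) T_A=(-35.1987,28.2271) T_B=(-39.0264,8.9949) sweep=136.8012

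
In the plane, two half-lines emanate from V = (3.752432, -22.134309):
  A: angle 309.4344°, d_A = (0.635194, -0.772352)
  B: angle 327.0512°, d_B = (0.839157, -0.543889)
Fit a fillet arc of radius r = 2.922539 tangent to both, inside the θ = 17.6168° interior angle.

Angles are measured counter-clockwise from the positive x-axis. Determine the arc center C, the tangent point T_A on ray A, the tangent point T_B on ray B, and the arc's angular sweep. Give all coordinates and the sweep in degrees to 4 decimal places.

bisector direction at 318.2428° = (0.745974,-0.665975)
center distance |VC| = r/sin(θ/2) = 2.922539/sin(8.8084°) = 19.085256
C = V + |VC|·bis = (17.9895,-34.8446)
T_A = V + ((C−V)·d_A)·d_A = V + 18.8602·d_A = (15.7323,-36.7010)
T_B = V + ((C−V)·d_B)·d_B = V + 18.8602·d_B = (19.5791,-32.3922)
sweep = 180° − θ = 162.3832°

center=(17.9895,-34.8446) T_A=(15.7323,-36.7010) T_B=(19.5791,-32.3922) sweep=162.3832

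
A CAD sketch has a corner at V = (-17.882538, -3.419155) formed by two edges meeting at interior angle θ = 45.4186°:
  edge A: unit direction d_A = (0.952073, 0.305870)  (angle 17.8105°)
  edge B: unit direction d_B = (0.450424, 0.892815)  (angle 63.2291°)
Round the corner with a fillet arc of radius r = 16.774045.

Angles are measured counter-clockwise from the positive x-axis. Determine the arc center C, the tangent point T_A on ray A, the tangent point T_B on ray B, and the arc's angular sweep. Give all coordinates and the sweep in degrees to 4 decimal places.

center=(15.1472,24.8106) T_A=(20.2779,8.8405) T_B=(0.1711,32.3661) sweep=134.5814

bisector direction at 40.5198° = (0.760181,0.649711)
center distance |VC| = r/sin(θ/2) = 16.774045/sin(22.7093°) = 43.449796
C = V + |VC|·bis = (15.1472,24.8106)
T_A = V + ((C−V)·d_A)·d_A = V + 40.0814·d_A = (20.2779,8.8405)
T_B = V + ((C−V)·d_B)·d_B = V + 40.0814·d_B = (0.1711,32.3661)
sweep = 180° − θ = 134.5814°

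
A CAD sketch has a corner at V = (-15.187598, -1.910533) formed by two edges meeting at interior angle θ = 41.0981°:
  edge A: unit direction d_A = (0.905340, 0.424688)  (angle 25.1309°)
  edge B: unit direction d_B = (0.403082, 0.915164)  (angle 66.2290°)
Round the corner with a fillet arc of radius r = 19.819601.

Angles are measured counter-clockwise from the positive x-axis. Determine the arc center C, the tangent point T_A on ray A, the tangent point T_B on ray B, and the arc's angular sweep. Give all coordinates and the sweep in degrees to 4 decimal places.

bisector direction at 45.6799° = (0.698666,0.715448)
center distance |VC| = r/sin(θ/2) = 19.819601/sin(20.5491°) = 56.464632
C = V + |VC|·bis = (24.2623,38.4870)
T_A = V + ((C−V)·d_A)·d_A = V + 52.8719·d_A = (32.6794,20.5435)
T_B = V + ((C−V)·d_B)·d_B = V + 52.8719·d_B = (6.1241,46.4759)
sweep = 180° − θ = 138.9019°

center=(24.2623,38.4870) T_A=(32.6794,20.5435) T_B=(6.1241,46.4759) sweep=138.9019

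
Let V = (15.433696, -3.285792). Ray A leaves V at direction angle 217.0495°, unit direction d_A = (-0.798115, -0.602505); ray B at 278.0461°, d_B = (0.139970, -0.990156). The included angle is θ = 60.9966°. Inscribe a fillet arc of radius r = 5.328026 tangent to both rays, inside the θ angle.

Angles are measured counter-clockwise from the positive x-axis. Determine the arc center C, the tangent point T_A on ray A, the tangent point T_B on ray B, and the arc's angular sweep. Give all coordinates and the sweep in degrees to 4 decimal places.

center=(11.4243,-12.9883) T_A=(8.2141,-8.7359) T_B=(16.6998,-12.2425) sweep=119.0034

bisector direction at 247.5478° = (-0.381913,-0.924198)
center distance |VC| = r/sin(θ/2) = 5.328026/sin(30.4983°) = 10.498309
C = V + |VC|·bis = (11.4243,-12.9883)
T_A = V + ((C−V)·d_A)·d_A = V + 9.0458·d_A = (8.2141,-8.7359)
T_B = V + ((C−V)·d_B)·d_B = V + 9.0458·d_B = (16.6998,-12.2425)
sweep = 180° − θ = 119.0034°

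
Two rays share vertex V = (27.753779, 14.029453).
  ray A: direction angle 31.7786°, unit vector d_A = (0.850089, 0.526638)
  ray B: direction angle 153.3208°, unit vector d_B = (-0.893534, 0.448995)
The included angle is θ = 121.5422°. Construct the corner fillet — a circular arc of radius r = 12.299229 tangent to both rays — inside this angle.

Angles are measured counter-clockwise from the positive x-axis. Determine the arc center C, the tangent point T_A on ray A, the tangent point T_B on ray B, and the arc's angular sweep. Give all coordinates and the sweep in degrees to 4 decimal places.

bisector direction at 92.5497° = (-0.044486,0.999010)
center distance |VC| = r/sin(θ/2) = 12.299229/sin(60.7711°) = 14.093696
C = V + |VC|·bis = (27.1268,28.1092)
T_A = V + ((C−V)·d_A)·d_A = V + 6.8820·d_A = (33.6041,17.6538)
T_B = V + ((C−V)·d_B)·d_B = V + 6.8820·d_B = (21.6045,17.1194)
sweep = 180° − θ = 58.4578°

center=(27.1268,28.1092) T_A=(33.6041,17.6538) T_B=(21.6045,17.1194) sweep=58.4578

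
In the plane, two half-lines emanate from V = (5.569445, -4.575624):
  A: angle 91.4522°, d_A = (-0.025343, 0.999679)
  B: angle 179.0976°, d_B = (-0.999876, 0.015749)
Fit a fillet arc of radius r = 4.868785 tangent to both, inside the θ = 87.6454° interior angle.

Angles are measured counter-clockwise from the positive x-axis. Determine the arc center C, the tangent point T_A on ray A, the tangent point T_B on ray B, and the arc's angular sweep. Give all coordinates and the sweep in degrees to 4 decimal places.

bisector direction at 135.2749° = (-0.710491,0.703706)
center distance |VC| = r/sin(θ/2) = 4.868785/sin(43.8227°) = 7.031457
C = V + |VC|·bis = (0.5737,0.3725)
T_A = V + ((C−V)·d_A)·d_A = V + 5.0731·d_A = (5.4409,0.4958)
T_B = V + ((C−V)·d_B)·d_B = V + 5.0731·d_B = (0.4970,-4.4957)
sweep = 180° − θ = 92.3546°

center=(0.5737,0.3725) T_A=(5.4409,0.4958) T_B=(0.4970,-4.4957) sweep=92.3546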